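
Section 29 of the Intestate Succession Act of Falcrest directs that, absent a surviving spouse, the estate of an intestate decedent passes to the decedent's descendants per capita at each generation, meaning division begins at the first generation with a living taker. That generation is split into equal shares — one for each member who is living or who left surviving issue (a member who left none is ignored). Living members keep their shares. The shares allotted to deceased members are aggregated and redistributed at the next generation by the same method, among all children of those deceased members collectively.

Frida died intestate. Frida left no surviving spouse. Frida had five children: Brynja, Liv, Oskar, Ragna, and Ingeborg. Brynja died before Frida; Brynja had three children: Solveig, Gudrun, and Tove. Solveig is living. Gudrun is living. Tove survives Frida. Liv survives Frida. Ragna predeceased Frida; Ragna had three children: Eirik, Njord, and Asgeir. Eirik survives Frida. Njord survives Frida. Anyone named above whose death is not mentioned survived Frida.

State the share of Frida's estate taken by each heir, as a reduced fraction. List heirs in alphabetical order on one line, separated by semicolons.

There is no surviving spouse, so the entire estate passes to Frida's descendants per capita at each generation.
At generation 1 (Brynja, Liv, Oskar, Ragna, Ingeborg) there are 5 shares of (1)/5 = 1/5 each.
Living: Liv, Oskar, and Ingeborg — each takes 1/5.
Deceased: Brynja and Ragna. Their combined 2/5 is pooled and carried to generation 2.
At generation 2 (Solveig, Gudrun, Tove, Eirik, Njord, Asgeir) there are 6 shares of (2/5)/6 = 1/15 each.
Living: Solveig, Gudrun, Tove, Eirik, Njord, and Asgeir — each takes 1/15.

Asgeir 1/15; Eirik 1/15; Gudrun 1/15; Ingeborg 1/5; Liv 1/5; Njord 1/15; Oskar 1/5; Solveig 1/15; Tove 1/15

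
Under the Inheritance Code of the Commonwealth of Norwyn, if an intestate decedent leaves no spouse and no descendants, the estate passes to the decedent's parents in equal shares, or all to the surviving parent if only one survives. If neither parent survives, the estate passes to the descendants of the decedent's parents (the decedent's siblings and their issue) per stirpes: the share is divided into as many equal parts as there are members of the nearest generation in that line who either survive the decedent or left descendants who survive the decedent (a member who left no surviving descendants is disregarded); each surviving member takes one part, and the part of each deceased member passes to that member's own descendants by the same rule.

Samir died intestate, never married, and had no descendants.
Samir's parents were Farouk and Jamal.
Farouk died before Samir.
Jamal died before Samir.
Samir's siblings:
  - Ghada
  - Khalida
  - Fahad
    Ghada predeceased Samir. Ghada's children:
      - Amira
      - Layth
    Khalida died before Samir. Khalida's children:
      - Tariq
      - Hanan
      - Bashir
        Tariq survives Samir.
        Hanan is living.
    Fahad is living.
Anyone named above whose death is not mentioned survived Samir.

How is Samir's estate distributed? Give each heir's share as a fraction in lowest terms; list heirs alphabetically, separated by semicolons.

Amira 1/6; Bashir 1/9; Fahad 1/3; Hanan 1/9; Layth 1/6; Tariq 1/9

Neither parent survives and there are no descendants, so the estate passes to Samir's siblings and their issue per stirpes.
The estate is divided into 3 equal shares of 1/3 among Ghada, Khalida, Fahad.
Ghada predeceased; the 1/3 allotted to Ghada's branch passes to Ghada's issue by representation.
The 1/3 is divided into 2 equal shares of 1/6 among Amira, Layth.
Amira is living and takes 1/6.
Layth is living and takes 1/6.
Khalida predeceased; the 1/3 allotted to Khalida's branch passes to Khalida's issue by representation.
The 1/3 is divided into 3 equal shares of 1/9 among Tariq, Hanan, Bashir.
Tariq is living and takes 1/9.
Hanan is living and takes 1/9.
Bashir is living and takes 1/9.
Fahad is living and takes 1/3.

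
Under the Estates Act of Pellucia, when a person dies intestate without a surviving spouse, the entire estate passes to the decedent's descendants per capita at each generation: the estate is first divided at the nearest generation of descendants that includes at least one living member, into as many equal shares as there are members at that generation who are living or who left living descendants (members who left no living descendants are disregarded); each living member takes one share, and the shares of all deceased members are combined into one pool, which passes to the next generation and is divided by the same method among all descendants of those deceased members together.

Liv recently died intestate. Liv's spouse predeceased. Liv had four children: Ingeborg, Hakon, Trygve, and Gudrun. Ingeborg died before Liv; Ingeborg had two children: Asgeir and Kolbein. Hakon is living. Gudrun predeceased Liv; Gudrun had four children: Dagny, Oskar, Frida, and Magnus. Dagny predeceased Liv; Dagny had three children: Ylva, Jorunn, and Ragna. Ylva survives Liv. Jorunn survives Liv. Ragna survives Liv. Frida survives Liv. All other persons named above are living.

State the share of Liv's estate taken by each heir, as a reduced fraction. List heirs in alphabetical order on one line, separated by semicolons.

There is no surviving spouse, so the entire estate passes to Liv's descendants per capita at each generation.
At generation 1 (Ingeborg, Hakon, Trygve, Gudrun) there are 4 shares of (1)/4 = 1/4 each.
Living: Hakon and Trygve — each takes 1/4.
Deceased: Ingeborg and Gudrun. Their combined 1/2 is pooled and carried to generation 2.
At generation 2 (Asgeir, Kolbein, Dagny, Oskar, Frida, Magnus) there are 6 shares of (1/2)/6 = 1/12 each.
Living: Asgeir, Kolbein, Oskar, Frida, and Magnus — each takes 1/12.
Deceased: Dagny. That 1/12 share is carried to generation 3.
At generation 3 (Ylva, Jorunn, Ragna) there are 3 shares of (1/12)/3 = 1/36 each.
Living: Ylva, Jorunn, and Ragna — each takes 1/36.

Asgeir 1/12; Frida 1/12; Hakon 1/4; Jorunn 1/36; Kolbein 1/12; Magnus 1/12; Oskar 1/12; Ragna 1/36; Trygve 1/4; Ylva 1/36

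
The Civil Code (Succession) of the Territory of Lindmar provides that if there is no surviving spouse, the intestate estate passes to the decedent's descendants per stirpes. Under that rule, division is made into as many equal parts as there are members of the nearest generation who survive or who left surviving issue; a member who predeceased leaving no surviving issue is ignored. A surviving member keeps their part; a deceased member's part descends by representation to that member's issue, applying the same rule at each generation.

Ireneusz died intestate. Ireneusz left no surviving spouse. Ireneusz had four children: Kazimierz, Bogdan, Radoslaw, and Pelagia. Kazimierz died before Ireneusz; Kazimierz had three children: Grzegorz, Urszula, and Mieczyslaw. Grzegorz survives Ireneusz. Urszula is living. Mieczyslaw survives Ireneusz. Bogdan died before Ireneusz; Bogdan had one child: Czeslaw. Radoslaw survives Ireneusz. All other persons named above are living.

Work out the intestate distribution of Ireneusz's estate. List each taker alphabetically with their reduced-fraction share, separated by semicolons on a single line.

There is no surviving spouse, so the entire estate passes to Ireneusz's descendants per stirpes.
The estate is divided into 4 equal shares of 1/4 among Kazimierz, Bogdan, Radoslaw, Pelagia.
Kazimierz predeceased; the 1/4 allotted to Kazimierz's branch passes to Kazimierz's issue by representation.
The 1/4 is divided into 3 equal shares of 1/12 among Grzegorz, Urszula, Mieczyslaw.
Grzegorz is living and takes 1/12.
Urszula is living and takes 1/12.
Mieczyslaw is living and takes 1/12.
Bogdan predeceased; the 1/4 allotted to Bogdan's branch passes to Bogdan's issue by representation.
Czeslaw is the sole taker at this level and receives the full 1/4.
Radoslaw is living and takes 1/4.
Pelagia is living and takes 1/4.

Czeslaw 1/4; Grzegorz 1/12; Mieczyslaw 1/12; Pelagia 1/4; Radoslaw 1/4; Urszula 1/12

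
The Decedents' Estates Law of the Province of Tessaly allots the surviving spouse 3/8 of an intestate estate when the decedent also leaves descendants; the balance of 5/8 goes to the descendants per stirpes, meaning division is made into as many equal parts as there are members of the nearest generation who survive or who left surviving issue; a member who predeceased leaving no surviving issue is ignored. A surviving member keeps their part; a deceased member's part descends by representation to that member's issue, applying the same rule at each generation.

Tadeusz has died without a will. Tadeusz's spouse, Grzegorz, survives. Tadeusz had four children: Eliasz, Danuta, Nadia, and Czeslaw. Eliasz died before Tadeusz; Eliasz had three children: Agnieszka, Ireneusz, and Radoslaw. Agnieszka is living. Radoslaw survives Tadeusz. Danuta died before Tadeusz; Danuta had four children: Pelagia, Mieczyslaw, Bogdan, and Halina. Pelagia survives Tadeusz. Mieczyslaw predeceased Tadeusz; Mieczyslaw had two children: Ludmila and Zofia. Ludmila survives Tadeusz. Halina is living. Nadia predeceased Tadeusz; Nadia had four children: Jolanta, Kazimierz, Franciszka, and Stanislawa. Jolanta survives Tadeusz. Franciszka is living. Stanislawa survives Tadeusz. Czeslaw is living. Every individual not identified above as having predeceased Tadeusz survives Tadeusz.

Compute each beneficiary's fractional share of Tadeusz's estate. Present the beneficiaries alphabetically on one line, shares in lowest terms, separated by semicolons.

Grzegorz, as surviving spouse, takes 3/8.
The remaining 5/8 passes to Tadeusz's descendants per stirpes.
The 5/8 is divided into 4 equal shares of 5/32 among Eliasz, Danuta, Nadia, Czeslaw.
Eliasz predeceased; the 5/32 allotted to Eliasz's branch passes to Eliasz's issue by representation.
The 5/32 is divided into 3 equal shares of 5/96 among Agnieszka, Ireneusz, Radoslaw.
Agnieszka is living and takes 5/96.
Ireneusz is living and takes 5/96.
Radoslaw is living and takes 5/96.
Danuta predeceased; the 5/32 allotted to Danuta's branch passes to Danuta's issue by representation.
The 5/32 is divided into 4 equal shares of 5/128 among Pelagia, Mieczyslaw, Bogdan, Halina.
Pelagia is living and takes 5/128.
Mieczyslaw predeceased; the 5/128 allotted to Mieczyslaw's branch passes to Mieczyslaw's issue by representation.
The 5/128 is divided into 2 equal shares of 5/256 among Ludmila, Zofia.
Ludmila is living and takes 5/256.
Zofia is living and takes 5/256.
Bogdan is living and takes 5/128.
Halina is living and takes 5/128.
Nadia predeceased; the 5/32 allotted to Nadia's branch passes to Nadia's issue by representation.
The 5/32 is divided into 4 equal shares of 5/128 among Jolanta, Kazimierz, Franciszka, Stanislawa.
Jolanta is living and takes 5/128.
Kazimierz is living and takes 5/128.
Franciszka is living and takes 5/128.
Stanislawa is living and takes 5/128.
Czeslaw is living and takes 5/32.

Agnieszka 5/96; Bogdan 5/128; Czeslaw 5/32; Franciszka 5/128; Grzegorz 3/8; Halina 5/128; Ireneusz 5/96; Jolanta 5/128; Kazimierz 5/128; Ludmila 5/256; Pelagia 5/128; Radoslaw 5/96; Stanislawa 5/128; Zofia 5/256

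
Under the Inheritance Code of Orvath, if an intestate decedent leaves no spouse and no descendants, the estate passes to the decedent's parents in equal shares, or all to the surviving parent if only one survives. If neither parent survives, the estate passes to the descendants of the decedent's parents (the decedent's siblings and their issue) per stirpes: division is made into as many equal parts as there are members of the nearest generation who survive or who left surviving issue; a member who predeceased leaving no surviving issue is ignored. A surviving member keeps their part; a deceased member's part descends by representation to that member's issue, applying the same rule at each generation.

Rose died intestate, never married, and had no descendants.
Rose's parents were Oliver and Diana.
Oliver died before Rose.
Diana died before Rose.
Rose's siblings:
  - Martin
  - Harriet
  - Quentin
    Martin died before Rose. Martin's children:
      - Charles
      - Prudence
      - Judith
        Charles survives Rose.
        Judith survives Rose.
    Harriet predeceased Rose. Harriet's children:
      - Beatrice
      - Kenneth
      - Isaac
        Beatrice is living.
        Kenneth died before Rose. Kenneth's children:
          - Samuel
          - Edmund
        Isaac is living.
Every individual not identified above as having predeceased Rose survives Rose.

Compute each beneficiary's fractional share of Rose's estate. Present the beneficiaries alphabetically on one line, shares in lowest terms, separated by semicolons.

Neither parent survives and there are no descendants, so the estate passes to Rose's siblings and their issue per stirpes.
The estate is divided into 3 equal shares of 1/3 among Martin, Harriet, Quentin.
Martin predeceased; the 1/3 allotted to Martin's branch passes to Martin's issue by representation.
The 1/3 is divided into 3 equal shares of 1/9 among Charles, Prudence, Judith.
Charles is living and takes 1/9.
Prudence is living and takes 1/9.
Judith is living and takes 1/9.
Harriet predeceased; the 1/3 allotted to Harriet's branch passes to Harriet's issue by representation.
The 1/3 is divided into 3 equal shares of 1/9 among Beatrice, Kenneth, Isaac.
Beatrice is living and takes 1/9.
Kenneth predeceased; the 1/9 allotted to Kenneth's branch passes to Kenneth's issue by representation.
The 1/9 is divided into 2 equal shares of 1/18 among Samuel, Edmund.
Samuel is living and takes 1/18.
Edmund is living and takes 1/18.
Isaac is living and takes 1/9.
Quentin is living and takes 1/3.

Beatrice 1/9; Charles 1/9; Edmund 1/18; Isaac 1/9; Judith 1/9; Prudence 1/9; Quentin 1/3; Samuel 1/18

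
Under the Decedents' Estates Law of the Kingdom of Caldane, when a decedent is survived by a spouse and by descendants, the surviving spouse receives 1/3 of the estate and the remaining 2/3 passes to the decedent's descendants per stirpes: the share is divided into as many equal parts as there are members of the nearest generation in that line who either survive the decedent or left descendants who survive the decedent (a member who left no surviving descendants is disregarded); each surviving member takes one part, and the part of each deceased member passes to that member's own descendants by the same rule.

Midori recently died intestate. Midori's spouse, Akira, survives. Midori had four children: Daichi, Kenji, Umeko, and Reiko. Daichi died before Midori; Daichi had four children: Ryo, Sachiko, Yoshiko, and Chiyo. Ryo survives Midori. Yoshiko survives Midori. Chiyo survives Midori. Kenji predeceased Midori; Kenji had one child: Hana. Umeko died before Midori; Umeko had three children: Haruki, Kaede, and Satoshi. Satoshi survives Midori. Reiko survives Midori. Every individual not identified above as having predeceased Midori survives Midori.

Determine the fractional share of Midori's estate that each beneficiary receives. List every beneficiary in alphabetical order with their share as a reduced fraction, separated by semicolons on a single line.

Akira 1/3; Chiyo 1/24; Hana 1/6; Haruki 1/18; Kaede 1/18; Reiko 1/6; Ryo 1/24; Sachiko 1/24; Satoshi 1/18; Yoshiko 1/24

Akira, as surviving spouse, takes 1/3.
The remaining 2/3 passes to Midori's descendants per stirpes.
The 2/3 is divided into 4 equal shares of 1/6 among Daichi, Kenji, Umeko, Reiko.
Daichi predeceased; the 1/6 allotted to Daichi's branch passes to Daichi's issue by representation.
The 1/6 is divided into 4 equal shares of 1/24 among Ryo, Sachiko, Yoshiko, Chiyo.
Ryo is living and takes 1/24.
Sachiko is living and takes 1/24.
Yoshiko is living and takes 1/24.
Chiyo is living and takes 1/24.
Kenji predeceased; the 1/6 allotted to Kenji's branch passes to Kenji's issue by representation.
Hana is the sole taker at this level and receives the full 1/6.
Umeko predeceased; the 1/6 allotted to Umeko's branch passes to Umeko's issue by representation.
The 1/6 is divided into 3 equal shares of 1/18 among Haruki, Kaede, Satoshi.
Haruki is living and takes 1/18.
Kaede is living and takes 1/18.
Satoshi is living and takes 1/18.
Reiko is living and takes 1/6.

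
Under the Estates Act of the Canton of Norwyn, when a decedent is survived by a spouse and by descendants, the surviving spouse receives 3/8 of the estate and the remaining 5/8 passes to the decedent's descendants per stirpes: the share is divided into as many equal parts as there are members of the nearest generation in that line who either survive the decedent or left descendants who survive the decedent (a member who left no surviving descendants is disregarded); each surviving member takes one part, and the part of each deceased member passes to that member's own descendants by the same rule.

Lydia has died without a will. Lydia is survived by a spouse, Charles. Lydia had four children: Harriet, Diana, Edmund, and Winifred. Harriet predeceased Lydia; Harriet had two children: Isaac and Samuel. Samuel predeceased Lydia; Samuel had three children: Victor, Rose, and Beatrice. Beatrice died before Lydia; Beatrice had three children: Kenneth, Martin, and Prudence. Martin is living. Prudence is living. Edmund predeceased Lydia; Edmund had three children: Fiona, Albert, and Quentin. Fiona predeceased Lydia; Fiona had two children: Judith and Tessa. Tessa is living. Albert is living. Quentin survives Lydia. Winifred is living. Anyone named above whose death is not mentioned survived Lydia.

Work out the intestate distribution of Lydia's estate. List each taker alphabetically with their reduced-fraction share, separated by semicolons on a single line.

Charles, as surviving spouse, takes 3/8.
The remaining 5/8 passes to Lydia's descendants per stirpes.
The 5/8 is divided into 4 equal shares of 5/32 among Harriet, Diana, Edmund, Winifred.
Harriet predeceased; the 5/32 allotted to Harriet's branch passes to Harriet's issue by representation.
The 5/32 is divided into 2 equal shares of 5/64 among Isaac, Samuel.
Isaac is living and takes 5/64.
Samuel predeceased; the 5/64 allotted to Samuel's branch passes to Samuel's issue by representation.
The 5/64 is divided into 3 equal shares of 5/192 among Victor, Rose, Beatrice.
Victor is living and takes 5/192.
Rose is living and takes 5/192.
Beatrice predeceased; the 5/192 allotted to Beatrice's branch passes to Beatrice's issue by representation.
The 5/192 is divided into 3 equal shares of 5/576 among Kenneth, Martin, Prudence.
Kenneth is living and takes 5/576.
Martin is living and takes 5/576.
Prudence is living and takes 5/576.
Diana is living and takes 5/32.
Edmund predeceased; the 5/32 allotted to Edmund's branch passes to Edmund's issue by representation.
The 5/32 is divided into 3 equal shares of 5/96 among Fiona, Albert, Quentin.
Fiona predeceased; the 5/96 allotted to Fiona's branch passes to Fiona's issue by representation.
The 5/96 is divided into 2 equal shares of 5/192 among Judith, Tessa.
Judith is living and takes 5/192.
Tessa is living and takes 5/192.
Albert is living and takes 5/96.
Quentin is living and takes 5/96.
Winifred is living and takes 5/32.

Albert 5/96; Charles 3/8; Diana 5/32; Isaac 5/64; Judith 5/192; Kenneth 5/576; Martin 5/576; Prudence 5/576; Quentin 5/96; Rose 5/192; Tessa 5/192; Victor 5/192; Winifred 5/32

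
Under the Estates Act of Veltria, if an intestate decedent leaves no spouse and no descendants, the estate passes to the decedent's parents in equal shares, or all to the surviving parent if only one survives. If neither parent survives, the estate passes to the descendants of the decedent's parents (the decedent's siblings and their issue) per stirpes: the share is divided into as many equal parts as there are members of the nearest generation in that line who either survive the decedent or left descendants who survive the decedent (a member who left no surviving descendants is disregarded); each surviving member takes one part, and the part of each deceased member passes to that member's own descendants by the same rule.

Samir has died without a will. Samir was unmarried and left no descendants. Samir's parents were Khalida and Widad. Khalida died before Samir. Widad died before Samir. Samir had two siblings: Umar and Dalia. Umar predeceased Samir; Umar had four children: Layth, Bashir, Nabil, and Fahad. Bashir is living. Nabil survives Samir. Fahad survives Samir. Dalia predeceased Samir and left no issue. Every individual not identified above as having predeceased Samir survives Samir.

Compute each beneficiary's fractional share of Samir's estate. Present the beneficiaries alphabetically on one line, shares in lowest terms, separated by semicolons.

Neither parent survives and there are no descendants, so the estate passes to Samir's siblings and their issue per stirpes.
Dalia left no surviving issue, so that branch lapses and is disregarded.
Umar's line is the sole branch at this level, so the full 1 passes to Umar's issue by representation.
The estate is divided into 4 equal shares of 1/4 among Layth, Bashir, Nabil, Fahad.
Layth is living and takes 1/4.
Bashir is living and takes 1/4.
Nabil is living and takes 1/4.
Fahad is living and takes 1/4.

Bashir 1/4; Fahad 1/4; Layth 1/4; Nabil 1/4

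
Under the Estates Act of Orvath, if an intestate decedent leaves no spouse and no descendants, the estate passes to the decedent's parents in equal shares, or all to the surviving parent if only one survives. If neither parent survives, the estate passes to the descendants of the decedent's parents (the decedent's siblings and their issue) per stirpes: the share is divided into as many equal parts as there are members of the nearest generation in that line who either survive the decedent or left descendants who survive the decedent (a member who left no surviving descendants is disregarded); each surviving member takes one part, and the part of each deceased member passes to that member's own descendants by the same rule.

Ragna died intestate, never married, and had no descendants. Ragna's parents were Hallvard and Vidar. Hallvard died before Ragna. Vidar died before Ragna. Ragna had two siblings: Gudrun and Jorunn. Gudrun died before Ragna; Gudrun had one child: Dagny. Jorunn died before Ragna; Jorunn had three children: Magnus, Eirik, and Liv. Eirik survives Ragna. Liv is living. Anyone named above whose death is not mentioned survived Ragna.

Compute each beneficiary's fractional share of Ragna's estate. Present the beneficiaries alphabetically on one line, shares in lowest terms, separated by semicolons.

Neither parent survives and there are no descendants, so the estate passes to Ragna's siblings and their issue per stirpes.
The estate is divided into 2 equal shares of 1/2 among Gudrun, Jorunn.
Gudrun predeceased; the 1/2 allotted to Gudrun's branch passes to Gudrun's issue by representation.
Dagny is the sole taker at this level and receives the full 1/2.
Jorunn predeceased; the 1/2 allotted to Jorunn's branch passes to Jorunn's issue by representation.
The 1/2 is divided into 3 equal shares of 1/6 among Magnus, Eirik, Liv.
Magnus is living and takes 1/6.
Eirik is living and takes 1/6.
Liv is living and takes 1/6.

Dagny 1/2; Eirik 1/6; Liv 1/6; Magnus 1/6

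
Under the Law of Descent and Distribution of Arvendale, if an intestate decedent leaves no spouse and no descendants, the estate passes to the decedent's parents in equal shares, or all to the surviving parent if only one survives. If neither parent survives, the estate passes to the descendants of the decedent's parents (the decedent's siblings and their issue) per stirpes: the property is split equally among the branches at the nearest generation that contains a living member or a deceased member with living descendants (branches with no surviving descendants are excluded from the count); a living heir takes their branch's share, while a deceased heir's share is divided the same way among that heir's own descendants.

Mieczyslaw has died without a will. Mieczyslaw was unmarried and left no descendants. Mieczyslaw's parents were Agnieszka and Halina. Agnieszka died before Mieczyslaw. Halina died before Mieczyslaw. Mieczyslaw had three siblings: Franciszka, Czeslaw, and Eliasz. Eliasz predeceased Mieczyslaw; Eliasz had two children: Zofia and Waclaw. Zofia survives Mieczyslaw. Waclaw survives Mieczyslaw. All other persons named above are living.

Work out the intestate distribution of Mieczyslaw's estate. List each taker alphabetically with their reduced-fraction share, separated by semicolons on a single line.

Neither parent survives and there are no descendants, so the estate passes to Mieczyslaw's siblings and their issue per stirpes.
The estate is divided into 3 equal shares of 1/3 among Franciszka, Czeslaw, Eliasz.
Franciszka is living and takes 1/3.
Czeslaw is living and takes 1/3.
Eliasz predeceased; the 1/3 allotted to Eliasz's branch passes to Eliasz's issue by representation.
The 1/3 is divided into 2 equal shares of 1/6 among Zofia, Waclaw.
Zofia is living and takes 1/6.
Waclaw is living and takes 1/6.

Czeslaw 1/3; Franciszka 1/3; Waclaw 1/6; Zofia 1/6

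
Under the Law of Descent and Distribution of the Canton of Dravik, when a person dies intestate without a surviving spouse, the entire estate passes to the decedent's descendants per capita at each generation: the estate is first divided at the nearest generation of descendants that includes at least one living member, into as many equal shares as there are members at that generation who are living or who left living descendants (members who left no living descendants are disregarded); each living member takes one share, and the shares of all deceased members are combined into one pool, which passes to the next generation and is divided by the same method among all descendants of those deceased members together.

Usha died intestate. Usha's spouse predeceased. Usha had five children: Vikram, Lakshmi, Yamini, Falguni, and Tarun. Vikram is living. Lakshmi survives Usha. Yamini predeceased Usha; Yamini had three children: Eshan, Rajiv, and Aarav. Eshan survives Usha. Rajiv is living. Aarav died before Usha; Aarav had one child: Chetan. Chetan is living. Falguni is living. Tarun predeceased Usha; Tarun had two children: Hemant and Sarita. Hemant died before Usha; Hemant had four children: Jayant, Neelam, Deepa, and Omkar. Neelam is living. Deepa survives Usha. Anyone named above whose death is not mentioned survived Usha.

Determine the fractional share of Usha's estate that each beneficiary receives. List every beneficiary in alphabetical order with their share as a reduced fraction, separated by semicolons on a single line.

Chetan 4/125; Deepa 4/125; Eshan 2/25; Falguni 1/5; Jayant 4/125; Lakshmi 1/5; Neelam 4/125; Omkar 4/125; Rajiv 2/25; Sarita 2/25; Vikram 1/5

There is no surviving spouse, so the entire estate passes to Usha's descendants per capita at each generation.
At generation 1 (Vikram, Lakshmi, Yamini, Falguni, Tarun) there are 5 shares of (1)/5 = 1/5 each.
Living: Vikram, Lakshmi, and Falguni — each takes 1/5.
Deceased: Yamini and Tarun. Their combined 2/5 is pooled and carried to generation 2.
At generation 2 (Eshan, Rajiv, Aarav, Hemant, Sarita) there are 5 shares of (2/5)/5 = 2/25 each.
Living: Eshan, Rajiv, and Sarita — each takes 2/25.
Deceased: Aarav and Hemant. Their combined 4/25 is pooled and carried to generation 3.
At generation 3 (Chetan, Jayant, Neelam, Deepa, Omkar) there are 5 shares of (4/25)/5 = 4/125 each.
Living: Chetan, Jayant, Neelam, Deepa, and Omkar — each takes 4/125.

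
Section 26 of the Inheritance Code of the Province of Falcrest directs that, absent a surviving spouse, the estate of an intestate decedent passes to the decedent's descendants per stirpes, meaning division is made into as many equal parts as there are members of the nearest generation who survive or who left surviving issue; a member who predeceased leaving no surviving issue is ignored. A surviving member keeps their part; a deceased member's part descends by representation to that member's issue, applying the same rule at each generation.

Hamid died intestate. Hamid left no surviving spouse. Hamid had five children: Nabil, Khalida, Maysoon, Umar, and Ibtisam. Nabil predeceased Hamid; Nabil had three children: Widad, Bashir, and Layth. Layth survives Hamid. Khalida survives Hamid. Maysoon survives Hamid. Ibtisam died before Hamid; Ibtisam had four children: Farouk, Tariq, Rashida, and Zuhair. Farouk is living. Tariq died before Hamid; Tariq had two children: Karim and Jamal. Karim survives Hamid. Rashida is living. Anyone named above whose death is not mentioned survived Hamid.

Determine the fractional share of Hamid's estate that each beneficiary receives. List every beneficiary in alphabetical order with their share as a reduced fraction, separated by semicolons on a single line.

There is no surviving spouse, so the entire estate passes to Hamid's descendants per stirpes.
The estate is divided into 5 equal shares of 1/5 among Nabil, Khalida, Maysoon, Umar, Ibtisam.
Nabil predeceased; the 1/5 allotted to Nabil's branch passes to Nabil's issue by representation.
The 1/5 is divided into 3 equal shares of 1/15 among Widad, Bashir, Layth.
Widad is living and takes 1/15.
Bashir is living and takes 1/15.
Layth is living and takes 1/15.
Khalida is living and takes 1/5.
Maysoon is living and takes 1/5.
Umar is living and takes 1/5.
Ibtisam predeceased; the 1/5 allotted to Ibtisam's branch passes to Ibtisam's issue by representation.
The 1/5 is divided into 4 equal shares of 1/20 among Farouk, Tariq, Rashida, Zuhair.
Farouk is living and takes 1/20.
Tariq predeceased; the 1/20 allotted to Tariq's branch passes to Tariq's issue by representation.
The 1/20 is divided into 2 equal shares of 1/40 among Karim, Jamal.
Karim is living and takes 1/40.
Jamal is living and takes 1/40.
Rashida is living and takes 1/20.
Zuhair is living and takes 1/20.

Bashir 1/15; Farouk 1/20; Jamal 1/40; Karim 1/40; Khalida 1/5; Layth 1/15; Maysoon 1/5; Rashida 1/20; Umar 1/5; Widad 1/15; Zuhair 1/20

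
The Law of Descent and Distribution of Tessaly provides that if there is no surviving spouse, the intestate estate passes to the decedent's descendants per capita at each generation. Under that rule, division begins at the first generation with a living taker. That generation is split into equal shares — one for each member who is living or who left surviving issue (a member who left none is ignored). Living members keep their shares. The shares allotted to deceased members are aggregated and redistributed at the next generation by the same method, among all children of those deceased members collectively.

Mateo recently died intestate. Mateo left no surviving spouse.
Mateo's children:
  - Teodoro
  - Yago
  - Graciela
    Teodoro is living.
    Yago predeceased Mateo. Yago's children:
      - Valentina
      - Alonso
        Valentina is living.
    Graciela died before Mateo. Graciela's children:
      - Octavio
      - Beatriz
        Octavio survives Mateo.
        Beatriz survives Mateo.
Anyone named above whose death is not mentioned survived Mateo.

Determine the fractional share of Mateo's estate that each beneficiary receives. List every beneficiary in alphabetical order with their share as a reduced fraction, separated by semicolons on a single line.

Alonso 1/6; Beatriz 1/6; Octavio 1/6; Teodoro 1/3; Valentina 1/6

There is no surviving spouse, so the entire estate passes to Mateo's descendants per capita at each generation.
At generation 1 (Teodoro, Yago, Graciela) there are 3 shares of (1)/3 = 1/3 each.
Living: Teodoro — each takes 1/3.
Deceased: Yago and Graciela. Their combined 2/3 is pooled and carried to generation 2.
At generation 2 (Valentina, Alonso, Octavio, Beatriz) there are 4 shares of (2/3)/4 = 1/6 each.
Living: Valentina, Alonso, Octavio, and Beatriz — each takes 1/6.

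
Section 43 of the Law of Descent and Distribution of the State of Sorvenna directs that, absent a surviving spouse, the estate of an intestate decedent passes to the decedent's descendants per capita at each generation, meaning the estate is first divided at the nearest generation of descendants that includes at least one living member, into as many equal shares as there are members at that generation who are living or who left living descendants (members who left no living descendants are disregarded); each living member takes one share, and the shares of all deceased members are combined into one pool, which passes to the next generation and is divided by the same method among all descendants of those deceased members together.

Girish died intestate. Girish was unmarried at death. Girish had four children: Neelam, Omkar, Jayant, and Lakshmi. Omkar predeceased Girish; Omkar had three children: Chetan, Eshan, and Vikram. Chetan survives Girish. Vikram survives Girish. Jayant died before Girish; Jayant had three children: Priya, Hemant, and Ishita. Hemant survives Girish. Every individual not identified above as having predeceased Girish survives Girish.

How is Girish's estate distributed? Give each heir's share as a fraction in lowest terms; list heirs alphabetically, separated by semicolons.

There is no surviving spouse, so the entire estate passes to Girish's descendants per capita at each generation.
At generation 1 (Neelam, Omkar, Jayant, Lakshmi) there are 4 shares of (1)/4 = 1/4 each.
Living: Neelam and Lakshmi — each takes 1/4.
Deceased: Omkar and Jayant. Their combined 1/2 is pooled and carried to generation 2.
At generation 2 (Chetan, Eshan, Vikram, Priya, Hemant, Ishita) there are 6 shares of (1/2)/6 = 1/12 each.
Living: Chetan, Eshan, Vikram, Priya, Hemant, and Ishita — each takes 1/12.

Chetan 1/12; Eshan 1/12; Hemant 1/12; Ishita 1/12; Lakshmi 1/4; Neelam 1/4; Priya 1/12; Vikram 1/12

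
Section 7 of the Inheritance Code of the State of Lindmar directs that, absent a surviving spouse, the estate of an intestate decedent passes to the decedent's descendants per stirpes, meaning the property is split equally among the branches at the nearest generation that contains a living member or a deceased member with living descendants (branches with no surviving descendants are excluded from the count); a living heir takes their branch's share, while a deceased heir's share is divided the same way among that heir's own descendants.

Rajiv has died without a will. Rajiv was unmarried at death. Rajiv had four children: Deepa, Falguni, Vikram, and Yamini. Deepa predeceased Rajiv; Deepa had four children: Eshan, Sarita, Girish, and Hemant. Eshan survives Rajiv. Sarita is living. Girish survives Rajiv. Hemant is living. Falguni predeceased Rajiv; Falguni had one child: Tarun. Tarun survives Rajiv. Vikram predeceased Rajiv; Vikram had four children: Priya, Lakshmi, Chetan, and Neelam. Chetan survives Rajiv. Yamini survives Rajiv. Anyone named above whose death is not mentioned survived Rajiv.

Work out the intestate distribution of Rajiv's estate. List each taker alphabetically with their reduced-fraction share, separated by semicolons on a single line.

There is no surviving spouse, so the entire estate passes to Rajiv's descendants per stirpes.
The estate is divided into 4 equal shares of 1/4 among Deepa, Falguni, Vikram, Yamini.
Deepa predeceased; the 1/4 allotted to Deepa's branch passes to Deepa's issue by representation.
The 1/4 is divided into 4 equal shares of 1/16 among Eshan, Sarita, Girish, Hemant.
Eshan is living and takes 1/16.
Sarita is living and takes 1/16.
Girish is living and takes 1/16.
Hemant is living and takes 1/16.
Falguni predeceased; the 1/4 allotted to Falguni's branch passes to Falguni's issue by representation.
Tarun is the sole taker at this level and receives the full 1/4.
Vikram predeceased; the 1/4 allotted to Vikram's branch passes to Vikram's issue by representation.
The 1/4 is divided into 4 equal shares of 1/16 among Priya, Lakshmi, Chetan, Neelam.
Priya is living and takes 1/16.
Lakshmi is living and takes 1/16.
Chetan is living and takes 1/16.
Neelam is living and takes 1/16.
Yamini is living and takes 1/4.

Chetan 1/16; Eshan 1/16; Girish 1/16; Hemant 1/16; Lakshmi 1/16; Neelam 1/16; Priya 1/16; Sarita 1/16; Tarun 1/4; Yamini 1/4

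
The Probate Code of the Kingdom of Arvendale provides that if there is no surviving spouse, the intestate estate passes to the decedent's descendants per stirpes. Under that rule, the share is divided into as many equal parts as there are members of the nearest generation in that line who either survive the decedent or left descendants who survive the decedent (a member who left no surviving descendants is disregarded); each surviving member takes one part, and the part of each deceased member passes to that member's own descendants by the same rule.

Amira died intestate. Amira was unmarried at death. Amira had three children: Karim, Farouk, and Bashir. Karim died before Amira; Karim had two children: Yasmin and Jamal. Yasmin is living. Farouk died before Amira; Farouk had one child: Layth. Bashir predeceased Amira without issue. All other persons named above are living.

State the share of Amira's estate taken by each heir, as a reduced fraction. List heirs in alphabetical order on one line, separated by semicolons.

Jamal 1/4; Layth 1/2; Yasmin 1/4

There is no surviving spouse, so the entire estate passes to Amira's descendants per stirpes.
Bashir left no surviving issue, so that branch lapses and is disregarded.
The estate is divided into 2 equal shares of 1/2 among Karim, Farouk.
Karim predeceased; the 1/2 allotted to Karim's branch passes to Karim's issue by representation.
The 1/2 is divided into 2 equal shares of 1/4 among Yasmin, Jamal.
Yasmin is living and takes 1/4.
Jamal is living and takes 1/4.
Farouk predeceased; the 1/2 allotted to Farouk's branch passes to Farouk's issue by representation.
Layth is the sole taker at this level and receives the full 1/2.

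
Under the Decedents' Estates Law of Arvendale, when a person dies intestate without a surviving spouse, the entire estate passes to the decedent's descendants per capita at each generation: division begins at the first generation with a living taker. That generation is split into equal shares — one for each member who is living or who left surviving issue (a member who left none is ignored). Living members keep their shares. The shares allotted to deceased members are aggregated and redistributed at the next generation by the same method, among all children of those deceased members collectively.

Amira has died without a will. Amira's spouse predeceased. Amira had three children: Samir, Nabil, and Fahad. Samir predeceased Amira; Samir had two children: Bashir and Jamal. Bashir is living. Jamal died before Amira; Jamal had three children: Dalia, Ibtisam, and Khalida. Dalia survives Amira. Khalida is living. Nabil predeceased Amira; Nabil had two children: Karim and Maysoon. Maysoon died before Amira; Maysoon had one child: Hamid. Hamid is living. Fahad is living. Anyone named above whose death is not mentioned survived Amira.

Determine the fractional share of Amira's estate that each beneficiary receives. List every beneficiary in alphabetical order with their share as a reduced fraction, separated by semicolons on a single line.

Bashir 1/6; Dalia 1/12; Fahad 1/3; Hamid 1/12; Ibtisam 1/12; Karim 1/6; Khalida 1/12

There is no surviving spouse, so the entire estate passes to Amira's descendants per capita at each generation.
At generation 1 (Samir, Nabil, Fahad) there are 3 shares of (1)/3 = 1/3 each.
Living: Fahad — each takes 1/3.
Deceased: Samir and Nabil. Their combined 2/3 is pooled and carried to generation 2.
At generation 2 (Bashir, Jamal, Karim, Maysoon) there are 4 shares of (2/3)/4 = 1/6 each.
Living: Bashir and Karim — each takes 1/6.
Deceased: Jamal and Maysoon. Their combined 1/3 is pooled and carried to generation 3.
At generation 3 (Dalia, Ibtisam, Khalida, Hamid) there are 4 shares of (1/3)/4 = 1/12 each.
Living: Dalia, Ibtisam, Khalida, and Hamid — each takes 1/12.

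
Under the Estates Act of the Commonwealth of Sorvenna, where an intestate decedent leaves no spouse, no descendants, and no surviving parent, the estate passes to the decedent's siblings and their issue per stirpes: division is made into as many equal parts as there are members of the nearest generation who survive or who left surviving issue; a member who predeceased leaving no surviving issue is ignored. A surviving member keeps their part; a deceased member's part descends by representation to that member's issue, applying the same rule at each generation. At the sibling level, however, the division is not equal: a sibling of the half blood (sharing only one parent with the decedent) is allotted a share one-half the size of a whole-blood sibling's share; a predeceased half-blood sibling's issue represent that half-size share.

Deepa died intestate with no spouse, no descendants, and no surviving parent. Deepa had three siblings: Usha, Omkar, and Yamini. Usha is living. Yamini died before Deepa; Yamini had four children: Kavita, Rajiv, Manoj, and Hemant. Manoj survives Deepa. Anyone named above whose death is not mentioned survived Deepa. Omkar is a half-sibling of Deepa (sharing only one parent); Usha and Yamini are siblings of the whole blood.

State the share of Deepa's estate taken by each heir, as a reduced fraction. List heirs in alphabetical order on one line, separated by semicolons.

No spouse, descendants, or parent survives, so the estate passes to Deepa's siblings per stirpes.
Half-blood siblings count for one-half the weight of whole-blood siblings at the initial division.
Dividing 1 in proportion to weights (total weight 5/2): Usha (weight 1) → 2/5; Omkar (weight 1/2) → 1/5; Yamini (weight 1) → 2/5.
Usha is living and takes 2/5.
Omkar is living and takes 1/5.
Yamini predeceased; the 2/5 allotted to Yamini's branch passes to Yamini's issue by representation.
The 2/5 is divided into 4 equal shares of 1/10 among Kavita, Rajiv, Manoj, Hemant.
Kavita is living and takes 1/10.
Rajiv is living and takes 1/10.
Manoj is living and takes 1/10.
Hemant is living and takes 1/10.

Hemant 1/10; Kavita 1/10; Manoj 1/10; Omkar 1/5; Rajiv 1/10; Usha 2/5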